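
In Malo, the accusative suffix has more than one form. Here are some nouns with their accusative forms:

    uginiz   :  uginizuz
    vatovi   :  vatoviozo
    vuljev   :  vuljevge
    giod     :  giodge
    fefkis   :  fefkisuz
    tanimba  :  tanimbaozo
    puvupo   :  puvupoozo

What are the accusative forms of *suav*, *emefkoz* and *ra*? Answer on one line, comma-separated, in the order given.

suavge, emefkozuz, raozo

Looking at the final sound of each stem: -uz when the stem ends in a sibilant (*uginiz*, *fefkis*); -ge when the stem ends in a non-sibilant consonant (*vuljev*, *giod*); -ozo when the stem ends in a vowel (*vatovi*, *tanimba*, *puvupo*).
The final sound of *suav* is /v/, which is a non-sibilant consonant, so the suffix is -ge, giving *suavge*.
*emefkoz* — final sound /z/ (a sibilant) → -uz → *emefkozuz*.
*ra*: final sound = /a/, a vowel → -ozo → *raozo*.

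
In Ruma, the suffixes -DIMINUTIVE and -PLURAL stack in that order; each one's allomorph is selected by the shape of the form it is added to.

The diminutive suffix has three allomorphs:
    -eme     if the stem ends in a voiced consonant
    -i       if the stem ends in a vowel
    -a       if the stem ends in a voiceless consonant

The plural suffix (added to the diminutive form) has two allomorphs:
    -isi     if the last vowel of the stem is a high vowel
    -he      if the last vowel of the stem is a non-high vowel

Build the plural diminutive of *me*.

*me* — final sound /e/ (a vowel) → -i → *mei*.
Since the last vowel of the diminutive form *mei* is /i/ (a high vowel), it takes -isi, giving *meiisi*.

meiisi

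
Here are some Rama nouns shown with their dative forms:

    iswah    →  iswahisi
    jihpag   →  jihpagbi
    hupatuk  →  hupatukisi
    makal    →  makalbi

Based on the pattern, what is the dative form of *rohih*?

rohihisi

The pattern is voicing of the final consonant: -isi when the stem ends in a voiceless consonant (*iswah*, *hupatuk*); -bi when the stem ends in a voiced consonant (*jihpag*, *makal*).
Since the final consonant of *rohih* is /h/ (voiceless), it takes -isi, giving *rohihisi*.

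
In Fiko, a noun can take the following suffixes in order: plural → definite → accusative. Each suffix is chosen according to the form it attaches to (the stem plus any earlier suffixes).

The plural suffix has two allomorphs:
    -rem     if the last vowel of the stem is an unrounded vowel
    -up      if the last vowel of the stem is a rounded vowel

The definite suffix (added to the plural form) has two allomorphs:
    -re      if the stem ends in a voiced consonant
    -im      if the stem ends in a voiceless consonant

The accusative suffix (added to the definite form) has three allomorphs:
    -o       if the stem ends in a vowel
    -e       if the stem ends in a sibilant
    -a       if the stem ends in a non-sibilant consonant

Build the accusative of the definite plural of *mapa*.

*mapa*: last vowel = /a/, an unrounded vowel → -rem → *maparem*.
The plural form *maparem*: final consonant = /m/, voiced → -re → *maparemre*.
Since the final sound of the definite form *maparemre* is /e/ (a vowel), it takes -o, giving *maparemreo*.

maparemreo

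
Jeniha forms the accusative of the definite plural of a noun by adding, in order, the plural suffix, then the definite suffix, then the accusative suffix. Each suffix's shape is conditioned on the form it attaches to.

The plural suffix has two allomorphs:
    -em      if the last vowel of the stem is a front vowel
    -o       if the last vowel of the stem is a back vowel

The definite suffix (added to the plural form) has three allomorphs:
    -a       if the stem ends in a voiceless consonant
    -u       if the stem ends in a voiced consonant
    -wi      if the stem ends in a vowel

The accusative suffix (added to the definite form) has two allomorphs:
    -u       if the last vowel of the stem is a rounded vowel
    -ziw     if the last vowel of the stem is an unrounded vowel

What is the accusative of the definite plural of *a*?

aowiziw

*a*: last vowel = /a/, a back vowel → -o → *ao*.
The final sound of the plural form *ao* is /o/, which is a vowel, so the definite suffix is -wi, giving *aowi*.
The last vowel of the definite form *aowi* is /i/, which is an unrounded vowel, so the accusative suffix is -ziw, giving *aowiziw*.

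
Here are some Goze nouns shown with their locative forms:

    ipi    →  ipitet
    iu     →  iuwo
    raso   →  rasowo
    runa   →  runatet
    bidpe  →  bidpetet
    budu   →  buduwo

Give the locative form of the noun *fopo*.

fopowo

The alternation tracks the last vowel of the stem — -wo when the last vowel of the stem is a rounded vowel (*iu*, *raso*, *budu*); -tet when the last vowel of the stem is an unrounded vowel (*ipi*, *runa*, *bidpe*).
Since the last vowel of *fopo* is /o/ (a rounded vowel), it takes -wo, giving *fopowo*.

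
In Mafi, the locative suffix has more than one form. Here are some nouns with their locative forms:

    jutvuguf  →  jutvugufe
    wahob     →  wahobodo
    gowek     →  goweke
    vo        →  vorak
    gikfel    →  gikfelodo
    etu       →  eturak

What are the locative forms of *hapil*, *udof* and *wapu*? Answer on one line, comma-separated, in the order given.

The pattern is voicing of the final sound: -e when the stem ends in a voiceless consonant (*jutvuguf*, *gowek*); -odo when the stem ends in a voiced consonant (*wahob*, *gikfel*); -rak when the stem ends in a vowel (*vo*, *etu*).
*hapil* — final sound /l/ (a voiced consonant) → -odo → *hapilodo*.
*udof*: final sound = /f/, a voiceless consonant → -e → *udofe*.
The final sound of *wapu* is /u/, which is a vowel, so the suffix is -rak, giving *wapurak*.

hapilodo, udofe, wapurak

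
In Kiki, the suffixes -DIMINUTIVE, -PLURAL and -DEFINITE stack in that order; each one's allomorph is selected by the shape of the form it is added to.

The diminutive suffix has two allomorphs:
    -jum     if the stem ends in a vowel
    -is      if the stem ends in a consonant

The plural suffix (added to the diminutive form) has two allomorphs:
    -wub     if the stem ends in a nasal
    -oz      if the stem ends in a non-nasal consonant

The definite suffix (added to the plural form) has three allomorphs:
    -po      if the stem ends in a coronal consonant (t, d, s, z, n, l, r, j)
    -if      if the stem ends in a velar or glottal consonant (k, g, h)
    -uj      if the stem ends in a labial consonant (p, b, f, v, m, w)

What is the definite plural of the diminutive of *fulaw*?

fulawisozpo

*fulaw* — final sound /w/ (a consonant) → -is → *fulawis*.
The final consonant of the diminutive form *fulawis* is /s/, which is non-nasal, so the plural suffix is -oz, giving *fulawisoz*.
The plural form *fulawisoz*: final consonant = /z/, coronal → -po → *fulawisozpo*.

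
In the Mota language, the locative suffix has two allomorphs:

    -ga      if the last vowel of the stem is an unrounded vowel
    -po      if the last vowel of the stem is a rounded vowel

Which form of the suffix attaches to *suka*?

Since the last vowel of *suka* is /a/ (an unrounded vowel), it takes -ga.

-ga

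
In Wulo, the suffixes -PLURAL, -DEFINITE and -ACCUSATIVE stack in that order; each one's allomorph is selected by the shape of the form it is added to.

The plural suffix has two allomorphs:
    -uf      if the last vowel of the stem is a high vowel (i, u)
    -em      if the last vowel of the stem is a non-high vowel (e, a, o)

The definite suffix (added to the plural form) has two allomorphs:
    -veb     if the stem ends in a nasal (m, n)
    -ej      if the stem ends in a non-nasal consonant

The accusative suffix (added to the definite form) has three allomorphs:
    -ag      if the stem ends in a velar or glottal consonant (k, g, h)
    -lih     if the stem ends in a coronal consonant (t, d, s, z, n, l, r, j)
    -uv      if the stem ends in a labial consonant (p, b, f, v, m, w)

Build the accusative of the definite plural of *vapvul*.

The last vowel of *vapvul* is /u/, which is a high vowel, so the plural suffix is -uf, giving *vapvuluf*.
Since the final consonant of the plural form *vapvuluf* is /f/ (non-nasal), it takes -ej, giving *vapvulufej*.
The definite form *vapvulufej* — final consonant /j/ (coronal) → -lih → *vapvulufejlih*.

vapvulufejlih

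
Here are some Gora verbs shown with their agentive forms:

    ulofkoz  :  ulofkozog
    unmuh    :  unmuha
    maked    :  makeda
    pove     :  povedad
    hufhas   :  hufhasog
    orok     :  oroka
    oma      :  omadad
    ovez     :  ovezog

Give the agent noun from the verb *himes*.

himesog

The suffix is conditioned by the final sound: -og when the stem ends in a sibilant (*ulofkoz*, *hufhas*, *ovez*); -a when the stem ends in a non-sibilant consonant (*unmuh*, *maked*, *orok*); -dad when the stem ends in a vowel (*pove*, *oma*).
*himes*: final sound = /s/, a sibilant → -og → *himesog*.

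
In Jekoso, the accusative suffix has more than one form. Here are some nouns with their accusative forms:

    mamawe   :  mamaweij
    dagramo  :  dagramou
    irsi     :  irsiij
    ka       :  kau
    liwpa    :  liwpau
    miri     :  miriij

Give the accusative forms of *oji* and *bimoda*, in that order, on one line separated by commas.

ojiij, bimodau

Looking at the last vowel of each stem: -ij when the last vowel of the stem is a front vowel (*mamawe*, *irsi*, *miri*); -u when the last vowel of the stem is a back vowel (*dagramo*, *ka*, *liwpa*).
*oji* — last vowel /i/ (a front vowel) → -ij → *ojiij*.
*bimoda*: last vowel = /a/, a back vowel → -u → *bimodau*.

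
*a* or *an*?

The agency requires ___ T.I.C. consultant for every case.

a

The indefinite article is chosen by the initial *sound* of the following word, not its spelling.
The initialism *T.I.C.* is read letter by letter; the first letter, T, is pronounced /tiː/, which begins with a consonant sound.
So the article is *a*: The agency requires a T.I.C. consultant for every case.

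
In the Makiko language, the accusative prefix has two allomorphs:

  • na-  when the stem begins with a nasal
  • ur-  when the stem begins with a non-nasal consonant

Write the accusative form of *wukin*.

*wukin*: first consonant = /w/, non-nasal → ur- → *urwukin*.

urwukin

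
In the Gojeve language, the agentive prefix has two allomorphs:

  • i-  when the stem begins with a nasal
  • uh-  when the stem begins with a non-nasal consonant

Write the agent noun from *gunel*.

uhgunel

The first consonant of *gunel* is /g/, which is non-nasal, so the prefix is uh-, giving *uhgunel*.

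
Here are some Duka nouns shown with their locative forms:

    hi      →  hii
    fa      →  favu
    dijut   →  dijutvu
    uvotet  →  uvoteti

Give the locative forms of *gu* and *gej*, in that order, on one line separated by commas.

guvu, geji

The alternation tracks the last vowel of the stem — -i when the last vowel of the stem is a front vowel (*hi*, *uvotet*); -vu when the last vowel of the stem is a back vowel (*fa*, *dijut*).
Since the last vowel of *gu* is /u/ (a back vowel), it takes -vu, giving *guvu*.
The last vowel of *gej* is /e/, which is a front vowel, so the suffix is -i, giving *geji*.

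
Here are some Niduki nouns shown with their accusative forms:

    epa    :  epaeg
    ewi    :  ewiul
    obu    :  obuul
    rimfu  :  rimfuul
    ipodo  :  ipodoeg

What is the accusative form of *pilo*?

The suffix is conditioned by the last vowel: -ul when the last vowel of the stem is a high vowel (*ewi*, *obu*, *rimfu*); -eg when the last vowel of the stem is a non-high vowel (*epa*, *ipodo*).
*pilo* — last vowel /o/ (a non-high vowel) → -eg → *piloeg*.

piloeg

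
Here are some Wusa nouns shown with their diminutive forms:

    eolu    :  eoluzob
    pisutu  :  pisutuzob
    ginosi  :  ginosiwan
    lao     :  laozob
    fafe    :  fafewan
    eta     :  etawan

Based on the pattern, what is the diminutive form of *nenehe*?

nenehewan

The pattern is rounding harmony: -zob when the last vowel of the stem is a rounded vowel (*eolu*, *pisutu*, *lao*); -wan when the last vowel of the stem is an unrounded vowel (*ginosi*, *fafe*, *eta*).
*nenehe* — last vowel /e/ (an unrounded vowel) → -wan → *nenehewan*.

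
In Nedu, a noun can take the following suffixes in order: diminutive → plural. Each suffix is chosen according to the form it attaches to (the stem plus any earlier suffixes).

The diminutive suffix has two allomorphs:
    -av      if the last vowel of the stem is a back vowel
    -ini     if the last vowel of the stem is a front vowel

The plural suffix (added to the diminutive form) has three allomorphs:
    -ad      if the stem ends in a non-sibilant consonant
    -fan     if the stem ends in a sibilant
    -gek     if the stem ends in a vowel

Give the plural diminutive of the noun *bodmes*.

bodmesinigek

*bodmes* — last vowel /e/ (a front vowel) → -ini → *bodmesini*.
The diminutive form *bodmesini*: final sound = /i/, a vowel → -gek → *bodmesinigek*.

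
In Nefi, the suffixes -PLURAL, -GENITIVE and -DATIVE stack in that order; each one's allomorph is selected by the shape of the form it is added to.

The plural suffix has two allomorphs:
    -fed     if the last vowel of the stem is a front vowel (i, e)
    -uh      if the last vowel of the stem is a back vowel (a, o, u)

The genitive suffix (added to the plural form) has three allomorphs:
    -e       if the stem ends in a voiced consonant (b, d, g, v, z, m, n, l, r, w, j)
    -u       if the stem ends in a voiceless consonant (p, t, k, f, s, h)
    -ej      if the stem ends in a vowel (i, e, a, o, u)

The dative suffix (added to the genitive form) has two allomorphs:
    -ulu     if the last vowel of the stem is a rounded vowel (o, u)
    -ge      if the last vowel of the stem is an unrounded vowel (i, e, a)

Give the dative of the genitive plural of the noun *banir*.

banirfedege

*banir*: last vowel = /i/, a front vowel → -fed → *banirfed*.
The final sound of the plural form *banirfed* is /d/, which is a voiced consonant, so the genitive suffix is -e, giving *banirfede*.
The genitive form *banirfede*: last vowel = /e/, an unrounded vowel → -ge → *banirfedege*.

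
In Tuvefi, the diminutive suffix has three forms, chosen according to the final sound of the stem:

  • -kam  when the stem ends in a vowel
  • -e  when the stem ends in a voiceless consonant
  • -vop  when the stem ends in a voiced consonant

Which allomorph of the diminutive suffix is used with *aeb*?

-vop

*aeb*: final sound = /b/, a voiced consonant → -vop.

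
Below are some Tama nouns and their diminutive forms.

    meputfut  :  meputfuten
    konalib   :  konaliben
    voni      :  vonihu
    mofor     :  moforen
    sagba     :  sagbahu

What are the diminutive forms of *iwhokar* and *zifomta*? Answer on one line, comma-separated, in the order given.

Looking at the final sound of each stem: -en when the stem ends in a consonant (*meputfut*, *konalib*, *mofor*); -hu when the stem ends in a vowel (*voni*, *sagba*).
*iwhokar*: final sound = /r/, a consonant → -en → *iwhokaren*.
The final sound of *zifomta* is /a/, which is a vowel, so the suffix is -hu, giving *zifomtahu*.

iwhokaren, zifomtahu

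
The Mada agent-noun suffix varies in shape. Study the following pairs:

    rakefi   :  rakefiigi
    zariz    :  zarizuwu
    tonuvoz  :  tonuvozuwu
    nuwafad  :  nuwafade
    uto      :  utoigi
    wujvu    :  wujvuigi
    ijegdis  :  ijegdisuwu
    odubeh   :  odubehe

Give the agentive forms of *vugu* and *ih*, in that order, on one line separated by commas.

vuguigi, ihe

The suffix is conditioned by the final sound: -uwu when the stem ends in a sibilant (*zariz*, *tonuvoz*, *ijegdis*); -e when the stem ends in a non-sibilant consonant (*nuwafad*, *odubeh*); -igi when the stem ends in a vowel (*rakefi*, *uto*, *wujvu*).
*vugu* — final sound /u/ (a vowel) → -igi → *vuguigi*.
*ih*: final sound = /h/, a non-sibilant consonant → -e → *ihe*.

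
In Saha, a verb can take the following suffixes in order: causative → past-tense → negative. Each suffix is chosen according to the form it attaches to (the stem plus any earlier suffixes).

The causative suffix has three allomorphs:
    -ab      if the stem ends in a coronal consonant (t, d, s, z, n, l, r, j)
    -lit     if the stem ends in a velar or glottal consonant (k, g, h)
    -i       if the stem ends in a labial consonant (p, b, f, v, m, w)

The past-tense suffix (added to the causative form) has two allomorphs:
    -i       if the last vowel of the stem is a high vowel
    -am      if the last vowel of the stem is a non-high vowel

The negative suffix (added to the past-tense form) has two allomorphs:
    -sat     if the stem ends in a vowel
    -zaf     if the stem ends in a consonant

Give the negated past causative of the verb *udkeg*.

The final consonant of *udkeg* is /g/, which is velar/glottal, so the causative suffix is -lit, giving *udkeglit*.
Since the last vowel of the causative form *udkeglit* is /i/ (a high vowel), it takes -i, giving *udkegliti*.
Since the final sound of the past-tense form *udkegliti* is /i/ (a vowel), it takes -sat, giving *udkeglitisat*.

udkeglitisat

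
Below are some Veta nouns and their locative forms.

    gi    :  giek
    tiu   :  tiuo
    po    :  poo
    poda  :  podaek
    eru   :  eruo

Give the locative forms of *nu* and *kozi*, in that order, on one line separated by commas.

nuo, koziek

Looking at the last vowel of each stem: -o when the last vowel of the stem is a rounded vowel (*tiu*, *po*, *eru*); -ek when the last vowel of the stem is an unrounded vowel (*gi*, *poda*).
*nu*: last vowel = /u/, a rounded vowel → -o → *nuo*.
*kozi*: last vowel = /i/, an unrounded vowel → -ek → *koziek*.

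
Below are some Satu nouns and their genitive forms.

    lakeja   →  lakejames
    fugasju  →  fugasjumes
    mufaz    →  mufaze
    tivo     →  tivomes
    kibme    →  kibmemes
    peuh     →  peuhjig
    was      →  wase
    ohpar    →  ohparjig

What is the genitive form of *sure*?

suremes

The alternation tracks the final sound of the stem — -e when the stem ends in a sibilant (*mufaz*, *was*); -jig when the stem ends in a non-sibilant consonant (*peuh*, *ohpar*); -mes when the stem ends in a vowel (*lakeja*, *fugasju*, *tivo*, *kibme*).
*sure* — final sound /e/ (a vowel) → -mes → *suremes*.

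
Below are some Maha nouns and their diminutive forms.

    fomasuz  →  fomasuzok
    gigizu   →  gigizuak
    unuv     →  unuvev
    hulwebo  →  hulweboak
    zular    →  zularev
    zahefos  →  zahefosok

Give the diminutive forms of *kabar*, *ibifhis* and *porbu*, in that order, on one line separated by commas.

kabarev, ibifhisok, porbuak

The suffix is conditioned by the final sound: -ok when the stem ends in a sibilant (*fomasuz*, *zahefos*); -ev when the stem ends in a non-sibilant consonant (*unuv*, *zular*); -ak when the stem ends in a vowel (*gigizu*, *hulwebo*).
*kabar*: final sound = /r/, a non-sibilant consonant → -ev → *kabarev*.
The final sound of *ibifhis* is /s/, which is a sibilant, so the suffix is -ok, giving *ibifhisok*.
The final sound of *porbu* is /u/, which is a vowel, so the suffix is -ak, giving *porbuak*.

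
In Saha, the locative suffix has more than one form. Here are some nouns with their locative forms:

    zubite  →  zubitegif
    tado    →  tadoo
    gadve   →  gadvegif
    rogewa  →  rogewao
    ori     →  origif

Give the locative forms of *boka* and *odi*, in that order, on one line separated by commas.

The alternation tracks the last vowel of the stem — -gif when the last vowel of the stem is a front vowel (*zubite*, *gadve*, *ori*); -o when the last vowel of the stem is a back vowel (*tado*, *rogewa*).
Since the last vowel of *boka* is /a/ (a back vowel), it takes -o, giving *bokao*.
*odi*: last vowel = /i/, a front vowel → -gif → *odigif*.

bokao, odigif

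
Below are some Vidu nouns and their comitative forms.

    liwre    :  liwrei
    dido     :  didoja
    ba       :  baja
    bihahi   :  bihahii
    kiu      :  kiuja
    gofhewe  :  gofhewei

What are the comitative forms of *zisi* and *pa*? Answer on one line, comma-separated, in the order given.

zisii, paja

The suffix is conditioned by the last vowel: -i when the last vowel of the stem is a front vowel (*liwre*, *bihahi*, *gofhewe*); -ja when the last vowel of the stem is a back vowel (*dido*, *ba*, *kiu*).
The last vowel of *zisi* is /i/, which is a front vowel, so the suffix is -i, giving *zisii*.
The last vowel of *pa* is /a/, which is a back vowel, so the suffix is -ja, giving *paja*.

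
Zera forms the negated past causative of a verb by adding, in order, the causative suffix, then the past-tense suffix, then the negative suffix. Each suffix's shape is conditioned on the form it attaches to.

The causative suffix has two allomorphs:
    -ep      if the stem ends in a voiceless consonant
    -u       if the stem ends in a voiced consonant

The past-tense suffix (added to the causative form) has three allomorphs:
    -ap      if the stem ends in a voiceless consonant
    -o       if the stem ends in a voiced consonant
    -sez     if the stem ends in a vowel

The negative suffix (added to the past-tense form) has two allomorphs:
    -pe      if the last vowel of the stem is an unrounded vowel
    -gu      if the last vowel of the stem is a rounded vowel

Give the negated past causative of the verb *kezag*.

kezagusezpe

The final consonant of *kezag* is /g/, which is voiced, so the causative suffix is -u, giving *kezagu*.
The causative form *kezagu* — final sound /u/ (a vowel) → -sez → *kezagusez*.
Since the last vowel of the past-tense form *kezagusez* is /e/ (an unrounded vowel), it takes -pe, giving *kezagusezpe*.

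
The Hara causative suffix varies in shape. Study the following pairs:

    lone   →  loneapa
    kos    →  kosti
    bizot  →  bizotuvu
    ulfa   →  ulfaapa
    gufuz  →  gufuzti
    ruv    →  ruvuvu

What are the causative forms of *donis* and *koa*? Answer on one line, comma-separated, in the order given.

Looking at the final sound of each stem: -ti when the stem ends in a sibilant (*kos*, *gufuz*); -uvu when the stem ends in a non-sibilant consonant (*bizot*, *ruv*); -apa when the stem ends in a vowel (*lone*, *ulfa*).
*donis* — final sound /s/ (a sibilant) → -ti → *donisti*.
*koa* — final sound /a/ (a vowel) → -apa → *koaapa*.

donisti, koaapa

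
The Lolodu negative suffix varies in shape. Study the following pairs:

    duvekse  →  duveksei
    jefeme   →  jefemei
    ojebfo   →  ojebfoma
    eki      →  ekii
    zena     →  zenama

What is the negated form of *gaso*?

Looking at the last vowel of each stem: -i when the last vowel of the stem is a front vowel (*duvekse*, *jefeme*, *eki*); -ma when the last vowel of the stem is a back vowel (*ojebfo*, *zena*).
*gaso*: last vowel = /o/, a back vowel → -ma → *gasoma*.

gasoma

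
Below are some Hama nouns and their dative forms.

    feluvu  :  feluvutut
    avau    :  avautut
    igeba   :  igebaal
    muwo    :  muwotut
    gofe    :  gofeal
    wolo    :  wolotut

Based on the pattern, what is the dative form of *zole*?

zoleal

Looking at the last vowel of each stem: -tut when the last vowel of the stem is a rounded vowel (*feluvu*, *avau*, *muwo*, *wolo*); -al when the last vowel of the stem is an unrounded vowel (*igeba*, *gofe*).
The last vowel of *zole* is /e/, which is an unrounded vowel, so the suffix is -al, giving *zoleal*.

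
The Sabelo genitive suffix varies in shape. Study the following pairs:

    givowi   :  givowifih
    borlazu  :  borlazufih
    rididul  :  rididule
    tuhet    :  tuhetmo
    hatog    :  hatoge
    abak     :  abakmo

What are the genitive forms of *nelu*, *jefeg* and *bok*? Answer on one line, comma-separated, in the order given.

The suffix is conditioned by the final sound: -mo when the stem ends in a voiceless consonant (*tuhet*, *abak*); -e when the stem ends in a voiced consonant (*rididul*, *hatog*); -fih when the stem ends in a vowel (*givowi*, *borlazu*).
The final sound of *nelu* is /u/, which is a vowel, so the suffix is -fih, giving *nelufih*.
*jefeg* — final sound /g/ (a voiced consonant) → -e → *jefege*.
*bok*: final sound = /k/, a voiceless consonant → -mo → *bokmo*.

nelufih, jefege, bokmo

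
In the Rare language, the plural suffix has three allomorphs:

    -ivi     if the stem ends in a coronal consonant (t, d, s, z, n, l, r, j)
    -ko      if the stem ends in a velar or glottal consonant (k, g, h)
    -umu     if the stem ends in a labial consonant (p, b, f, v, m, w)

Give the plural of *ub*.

ubumu

*ub*: final consonant = /b/, labial → -umu → *ubumu*.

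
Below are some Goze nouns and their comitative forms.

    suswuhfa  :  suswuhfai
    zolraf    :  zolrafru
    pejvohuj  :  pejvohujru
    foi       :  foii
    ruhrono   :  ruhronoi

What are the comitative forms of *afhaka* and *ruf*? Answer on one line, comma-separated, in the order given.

afhakai, rufru

Looking at the final sound of each stem: -ru when the stem ends in a consonant (*zolraf*, *pejvohuj*); -i when the stem ends in a vowel (*suswuhfa*, *foi*, *ruhrono*).
*afhaka* — final sound /a/ (a vowel) → -i → *afhakai*.
Since the final sound of *ruf* is /f/ (a consonant), it takes -ru, giving *rufru*.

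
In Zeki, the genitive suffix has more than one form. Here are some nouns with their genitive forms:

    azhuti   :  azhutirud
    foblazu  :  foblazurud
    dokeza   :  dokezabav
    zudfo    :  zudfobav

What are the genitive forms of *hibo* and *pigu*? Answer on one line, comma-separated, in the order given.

The suffix is conditioned by the last vowel: -rud when the last vowel of the stem is a high vowel (*azhuti*, *foblazu*); -bav when the last vowel of the stem is a non-high vowel (*dokeza*, *zudfo*).
*hibo*: last vowel = /o/, a non-high vowel → -bav → *hibobav*.
Since the last vowel of *pigu* is /u/ (a high vowel), it takes -rud, giving *pigurud*.

hibobav, pigurud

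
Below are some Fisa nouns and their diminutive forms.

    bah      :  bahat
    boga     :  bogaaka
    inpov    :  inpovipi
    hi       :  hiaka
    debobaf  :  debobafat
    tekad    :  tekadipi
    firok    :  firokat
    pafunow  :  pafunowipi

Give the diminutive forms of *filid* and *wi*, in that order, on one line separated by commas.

filidipi, wiaka

The suffix is conditioned by the final sound: -at when the stem ends in a voiceless consonant (*bah*, *debobaf*, *firok*); -ipi when the stem ends in a voiced consonant (*inpov*, *tekad*, *pafunow*); -aka when the stem ends in a vowel (*boga*, *hi*).
Since the final sound of *filid* is /d/ (a voiced consonant), it takes -ipi, giving *filidipi*.
Since the final sound of *wi* is /i/ (a vowel), it takes -aka, giving *wiaka*.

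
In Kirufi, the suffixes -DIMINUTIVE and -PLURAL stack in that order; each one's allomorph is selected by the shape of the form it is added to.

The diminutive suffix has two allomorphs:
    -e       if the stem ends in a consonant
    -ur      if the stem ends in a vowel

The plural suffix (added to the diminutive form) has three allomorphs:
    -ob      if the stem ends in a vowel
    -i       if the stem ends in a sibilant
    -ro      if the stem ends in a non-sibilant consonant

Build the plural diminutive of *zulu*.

The final sound of *zulu* is /u/, which is a vowel, so the diminutive suffix is -ur, giving *zuluur*.
Since the final sound of the diminutive form *zuluur* is /r/ (a non-sibilant consonant), it takes -ro, giving *zuluurro*.

zuluurro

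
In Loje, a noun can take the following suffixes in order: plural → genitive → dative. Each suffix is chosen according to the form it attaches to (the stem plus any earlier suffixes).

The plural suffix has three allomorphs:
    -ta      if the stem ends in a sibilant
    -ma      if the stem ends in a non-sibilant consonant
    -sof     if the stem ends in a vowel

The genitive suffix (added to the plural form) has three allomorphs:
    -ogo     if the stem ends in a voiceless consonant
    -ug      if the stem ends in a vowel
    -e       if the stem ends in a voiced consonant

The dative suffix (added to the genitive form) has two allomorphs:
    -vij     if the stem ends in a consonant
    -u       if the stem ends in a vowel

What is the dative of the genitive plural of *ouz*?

Since the final sound of *ouz* is /z/ (a sibilant), it takes -ta, giving *ouzta*.
Since the final sound of the plural form *ouzta* is /a/ (a vowel), it takes -ug, giving *ouztaug*.
The genitive form *ouztaug*: final sound = /g/, a consonant → -vij → *ouztaugvij*.

ouztaugvij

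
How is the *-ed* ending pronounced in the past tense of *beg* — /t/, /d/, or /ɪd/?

/d/

The stem *beg* ends in a voiced sound other than /d/.
The -ed suffix is realized as /ɪd/ after /t, d/; as /t/ after other voiceless consonants; and as /d/ after other voiced sounds.
So -ed on *beg* is pronounced /d/.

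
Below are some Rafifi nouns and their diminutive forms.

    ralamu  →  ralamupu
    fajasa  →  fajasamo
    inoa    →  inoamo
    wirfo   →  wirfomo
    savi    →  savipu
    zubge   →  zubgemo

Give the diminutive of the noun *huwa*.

The pattern is height harmony: -pu when the last vowel of the stem is a high vowel (*ralamu*, *savi*); -mo when the last vowel of the stem is a non-high vowel (*fajasa*, *inoa*, *wirfo*, *zubge*).
Since the last vowel of *huwa* is /a/ (a non-high vowel), it takes -mo, giving *huwamo*.

huwamo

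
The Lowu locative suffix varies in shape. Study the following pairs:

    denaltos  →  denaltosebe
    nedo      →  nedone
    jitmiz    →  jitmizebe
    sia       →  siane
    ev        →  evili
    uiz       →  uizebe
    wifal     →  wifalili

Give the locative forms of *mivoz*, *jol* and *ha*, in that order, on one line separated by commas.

mivozebe, jolili, hane

The suffix is conditioned by the final sound: -ebe when the stem ends in a sibilant (*denaltos*, *jitmiz*, *uiz*); -ili when the stem ends in a non-sibilant consonant (*ev*, *wifal*); -ne when the stem ends in a vowel (*nedo*, *sia*).
*mivoz*: final sound = /z/, a sibilant → -ebe → *mivozebe*.
*jol*: final sound = /l/, a non-sibilant consonant → -ili → *jolili*.
The final sound of *ha* is /a/, which is a vowel, so the suffix is -ne, giving *hane*.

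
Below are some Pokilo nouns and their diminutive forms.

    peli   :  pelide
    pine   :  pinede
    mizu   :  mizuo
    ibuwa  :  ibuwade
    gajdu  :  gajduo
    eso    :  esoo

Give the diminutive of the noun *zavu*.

zavuo

The suffix is conditioned by the last vowel: -o when the last vowel of the stem is a rounded vowel (*mizu*, *gajdu*, *eso*); -de when the last vowel of the stem is an unrounded vowel (*peli*, *pine*, *ibuwa*).
Since the last vowel of *zavu* is /u/ (a rounded vowel), it takes -o, giving *zavuo*.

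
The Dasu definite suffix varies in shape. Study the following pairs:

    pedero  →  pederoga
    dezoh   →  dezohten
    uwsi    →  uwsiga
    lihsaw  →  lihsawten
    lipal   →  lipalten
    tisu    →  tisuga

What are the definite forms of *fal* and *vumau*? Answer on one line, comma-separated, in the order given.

falten, vumauga

The alternation tracks the final sound of the stem — -ten when the stem ends in a consonant (*dezoh*, *lihsaw*, *lipal*); -ga when the stem ends in a vowel (*pedero*, *uwsi*, *tisu*).
*fal*: final sound = /l/, a consonant → -ten → *falten*.
The final sound of *vumau* is /u/, which is a vowel, so the suffix is -ga, giving *vumauga*.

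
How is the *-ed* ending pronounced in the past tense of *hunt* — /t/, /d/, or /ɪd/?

/ɪd/

The stem *hunt* ends in /t/ or /d/.
The -ed suffix is realized as /ɪd/ after /t, d/; as /t/ after other voiceless consonants; and as /d/ after other voiced sounds.
So -ed on *hunt* is pronounced /ɪd/.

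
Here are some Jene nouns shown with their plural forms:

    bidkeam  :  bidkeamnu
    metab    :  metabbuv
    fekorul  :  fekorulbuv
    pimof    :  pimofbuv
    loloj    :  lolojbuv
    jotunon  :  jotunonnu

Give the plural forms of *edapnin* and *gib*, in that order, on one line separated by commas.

edapninnu, gibbuv

The alternation tracks the final consonant of the stem — -nu when the stem ends in a nasal (*bidkeam*, *jotunon*); -buv when the stem ends in a non-nasal consonant (*metab*, *fekorul*, *pimof*, *loloj*).
Since the final consonant of *edapnin* is /n/ (a nasal), it takes -nu, giving *edapninnu*.
*gib*: final consonant = /b/, non-nasal → -buv → *gibbuv*.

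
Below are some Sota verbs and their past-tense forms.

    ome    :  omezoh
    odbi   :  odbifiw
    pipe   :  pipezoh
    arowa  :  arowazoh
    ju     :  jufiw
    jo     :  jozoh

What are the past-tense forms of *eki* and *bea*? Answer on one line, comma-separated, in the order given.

The suffix is conditioned by the last vowel: -fiw when the last vowel of the stem is a high vowel (*odbi*, *ju*); -zoh when the last vowel of the stem is a non-high vowel (*ome*, *pipe*, *arowa*, *jo*).
Since the last vowel of *eki* is /i/ (a high vowel), it takes -fiw, giving *ekifiw*.
*bea*: last vowel = /a/, a non-high vowel → -zoh → *beazoh*.

ekifiw, beazoh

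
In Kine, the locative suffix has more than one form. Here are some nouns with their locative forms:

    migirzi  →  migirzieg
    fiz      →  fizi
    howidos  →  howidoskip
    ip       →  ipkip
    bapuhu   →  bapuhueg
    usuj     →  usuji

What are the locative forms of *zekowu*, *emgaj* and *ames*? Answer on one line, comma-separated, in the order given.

zekowueg, emgaji, ameskip

The pattern is voicing of the final sound: -kip when the stem ends in a voiceless consonant (*howidos*, *ip*); -i when the stem ends in a voiced consonant (*fiz*, *usuj*); -eg when the stem ends in a vowel (*migirzi*, *bapuhu*).
Since the final sound of *zekowu* is /u/ (a vowel), it takes -eg, giving *zekowueg*.
The final sound of *emgaj* is /j/, which is a voiced consonant, so the suffix is -i, giving *emgaji*.
*ames* — final sound /s/ (a voiceless consonant) → -kip → *ameskip*.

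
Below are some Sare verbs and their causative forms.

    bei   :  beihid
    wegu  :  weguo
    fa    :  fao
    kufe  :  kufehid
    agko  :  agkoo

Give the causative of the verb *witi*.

Looking at the last vowel of each stem: -hid when the last vowel of the stem is a front vowel (*bei*, *kufe*); -o when the last vowel of the stem is a back vowel (*wegu*, *fa*, *agko*).
*witi*: last vowel = /i/, a front vowel → -hid → *witihid*.

witihid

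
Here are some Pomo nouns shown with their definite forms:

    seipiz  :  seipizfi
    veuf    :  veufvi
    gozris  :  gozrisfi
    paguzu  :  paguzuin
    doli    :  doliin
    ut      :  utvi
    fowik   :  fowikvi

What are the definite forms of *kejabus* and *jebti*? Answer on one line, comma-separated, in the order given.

The pattern is sibilance of the final sound: -fi when the stem ends in a sibilant (*seipiz*, *gozris*); -vi when the stem ends in a non-sibilant consonant (*veuf*, *ut*, *fowik*); -in when the stem ends in a vowel (*paguzu*, *doli*).
The final sound of *kejabus* is /s/, which is a sibilant, so the suffix is -fi, giving *kejabusfi*.
*jebti* — final sound /i/ (a vowel) → -in → *jebtiin*.

kejabusfi, jebtiin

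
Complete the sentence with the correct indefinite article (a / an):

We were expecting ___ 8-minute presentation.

The indefinite article is chosen by the initial *sound* of the following word, not its spelling.
The number *8* is spoken "eight", beginning with /eɪt/ — a vowel sound.
So the article is *an*: We were expecting an 8-minute presentation.

an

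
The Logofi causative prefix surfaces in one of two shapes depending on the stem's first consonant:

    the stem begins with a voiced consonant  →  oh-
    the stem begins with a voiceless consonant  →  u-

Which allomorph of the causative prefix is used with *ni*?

oh-

Since the first consonant of *ni* is /n/ (voiced), it takes oh-.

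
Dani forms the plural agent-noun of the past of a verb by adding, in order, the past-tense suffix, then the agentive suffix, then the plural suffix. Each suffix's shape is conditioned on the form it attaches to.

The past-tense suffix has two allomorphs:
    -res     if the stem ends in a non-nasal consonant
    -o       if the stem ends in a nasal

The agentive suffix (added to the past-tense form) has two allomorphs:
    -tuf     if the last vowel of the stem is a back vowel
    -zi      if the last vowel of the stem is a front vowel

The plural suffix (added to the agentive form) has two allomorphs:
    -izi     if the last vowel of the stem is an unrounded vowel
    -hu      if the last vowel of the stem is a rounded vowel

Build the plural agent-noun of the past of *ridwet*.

*ridwet* — final consonant /t/ (non-nasal) → -res → *ridwetres*.
The past-tense form *ridwetres*: last vowel = /e/, a front vowel → -zi → *ridwetreszi*.
Since the last vowel of the agentive form *ridwetreszi* is /i/ (an unrounded vowel), it takes -izi, giving *ridwetresziizi*.

ridwetresziizi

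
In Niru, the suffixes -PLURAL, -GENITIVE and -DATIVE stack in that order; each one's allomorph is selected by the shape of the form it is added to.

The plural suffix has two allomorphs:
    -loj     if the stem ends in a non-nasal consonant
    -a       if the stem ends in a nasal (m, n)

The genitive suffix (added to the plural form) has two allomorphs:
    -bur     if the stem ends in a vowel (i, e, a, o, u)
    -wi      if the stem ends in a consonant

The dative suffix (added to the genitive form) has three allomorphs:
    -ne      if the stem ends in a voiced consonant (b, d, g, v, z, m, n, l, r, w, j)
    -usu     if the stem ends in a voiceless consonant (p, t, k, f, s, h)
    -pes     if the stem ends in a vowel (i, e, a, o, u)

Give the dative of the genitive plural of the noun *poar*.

*poar* — final consonant /r/ (non-nasal) → -loj → *poarloj*.
The plural form *poarloj*: final sound = /j/, a consonant → -wi → *poarlojwi*.
The genitive form *poarlojwi* — final sound /i/ (a vowel) → -pes → *poarlojwipes*.

poarlojwipes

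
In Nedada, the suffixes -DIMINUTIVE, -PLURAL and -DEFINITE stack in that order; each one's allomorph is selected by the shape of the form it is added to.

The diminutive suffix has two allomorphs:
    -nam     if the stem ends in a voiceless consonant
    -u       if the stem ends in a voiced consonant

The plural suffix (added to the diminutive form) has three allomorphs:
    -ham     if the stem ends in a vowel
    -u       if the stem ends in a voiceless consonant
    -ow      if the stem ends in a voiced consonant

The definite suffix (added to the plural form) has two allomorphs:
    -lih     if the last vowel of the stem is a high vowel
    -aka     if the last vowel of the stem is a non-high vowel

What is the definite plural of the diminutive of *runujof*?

Since the final consonant of *runujof* is /f/ (voiceless), it takes -nam, giving *runujofnam*.
The diminutive form *runujofnam* — final sound /m/ (a voiced consonant) → -ow → *runujofnamow*.
Since the last vowel of the plural form *runujofnamow* is /o/ (a non-high vowel), it takes -aka, giving *runujofnamowaka*.

runujofnamowaka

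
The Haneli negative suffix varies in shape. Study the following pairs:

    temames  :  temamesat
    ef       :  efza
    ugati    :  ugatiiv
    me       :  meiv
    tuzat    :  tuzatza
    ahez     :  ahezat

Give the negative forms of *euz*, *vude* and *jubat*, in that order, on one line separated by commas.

euzat, vudeiv, jubatza

The pattern is sibilance of the final sound: -at when the stem ends in a sibilant (*temames*, *ahez*); -za when the stem ends in a non-sibilant consonant (*ef*, *tuzat*); -iv when the stem ends in a vowel (*ugati*, *me*).
Since the final sound of *euz* is /z/ (a sibilant), it takes -at, giving *euzat*.
Since the final sound of *vude* is /e/ (a vowel), it takes -iv, giving *vudeiv*.
The final sound of *jubat* is /t/, which is a non-sibilant consonant, so the suffix is -za, giving *jubatza*.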